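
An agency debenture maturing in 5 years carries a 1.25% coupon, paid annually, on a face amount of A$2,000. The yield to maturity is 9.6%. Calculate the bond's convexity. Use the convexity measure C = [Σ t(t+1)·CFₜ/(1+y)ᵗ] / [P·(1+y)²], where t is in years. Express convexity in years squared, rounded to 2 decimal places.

23.96

With y = 0.096:
  t   CF        PV=CF/(1+0.096)^t    t·PV        t(t+1)·PV
  1        25.00        22.8102        22.8102          45.6204
  2        25.00        20.8122        41.6245         124.8735
  3        25.00        18.9893        56.9678         227.8713
  4        25.00        17.3260        69.3039         346.5196
  5     2,025.00     1,280.4784     6,402.3920      38,414.3520
  Σ                  1,360.4161     6,593.0984      39,159.2368
P = 1,360.4161.
Convexity = Σ t(t+1)·PV / [P·(1+y)²] = 39,159.2368 / (1,360.4161 × 1.201216) = 23.96301.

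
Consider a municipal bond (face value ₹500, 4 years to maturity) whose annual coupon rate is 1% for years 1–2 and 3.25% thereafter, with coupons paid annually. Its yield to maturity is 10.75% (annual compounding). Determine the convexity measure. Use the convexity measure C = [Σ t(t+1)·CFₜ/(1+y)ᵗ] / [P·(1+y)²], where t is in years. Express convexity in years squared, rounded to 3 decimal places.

With y = 0.1075:
  t   CF        PV=CF/(1+0.1075)^t    t·PV        t(t+1)·PV
  1         5.00         4.5147         4.5147           9.0293
  2         5.00         4.0765         8.1529          24.4587
  3        16.25        11.9625        35.8875         143.5501
  4       516.25       343.1509     1,372.6035       6,863.0177
  Σ                    363.7045     1,421.1586       7,040.0559
P = 363.7045.
Convexity = Σ t(t+1)·PV / [P·(1+y)²] = 7,040.0559 / (363.7045 × 1.226556) = 15.78120.

15.781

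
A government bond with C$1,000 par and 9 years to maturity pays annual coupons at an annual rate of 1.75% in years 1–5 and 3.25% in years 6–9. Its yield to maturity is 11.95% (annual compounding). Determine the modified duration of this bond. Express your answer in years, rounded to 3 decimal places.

7.139 years

Periodic yield y = 0.1195. First find Macaulay duration:
  t   CF        PV=CF/(1+0.1195)^t    t·PV
  1        17.50        15.6320        15.6320
  2        17.50        13.9634        27.9267
  3        17.50        12.4729        37.4186
  4        17.50        11.1414        44.5658
  5        17.50         9.9522        49.7608
  6        32.50        16.5097        99.0581
  7        32.50        14.7474       103.2316
  8        32.50        13.1732       105.3854
  9     1,032.50       373.8292     3,364.4625
  Σ                    481.4212     3,847.4415
P = 481.4212; Macaulay duration = 3,847.4415 / 481.4212 = 7.99184 years.
Modified duration = D_Mac / (1 + y) = 7.99184 / 1.1195 = 7.13876 years.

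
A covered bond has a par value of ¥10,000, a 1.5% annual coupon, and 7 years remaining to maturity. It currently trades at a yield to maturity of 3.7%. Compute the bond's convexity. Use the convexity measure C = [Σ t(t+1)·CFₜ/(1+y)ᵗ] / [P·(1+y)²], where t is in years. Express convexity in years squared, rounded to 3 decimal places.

48.822

With y = 0.037:
  t   CF        PV=CF/(1+0.037)^t    t·PV        t(t+1)·PV
  1       150.00       144.6480       144.6480         289.2960
  2       150.00       139.4870       278.9740         836.9220
  3       150.00       134.5101       403.5304       1,614.1216
  4       150.00       129.7108       518.8433       2,594.2166
  5       150.00       125.0828       625.4138       3,752.4830
  6       150.00       120.6198       723.7190       5,066.0330
  7    10,150.00     7,870.7252    55,095.0761     440,760.6091
  Σ                  8,664.7837    57,790.2047     454,913.6812
P = 8,664.7837.
Convexity = Σ t(t+1)·PV / [P·(1+y)²] = 454,913.6812 / (8,664.7837 × 1.075369) = 48.82180.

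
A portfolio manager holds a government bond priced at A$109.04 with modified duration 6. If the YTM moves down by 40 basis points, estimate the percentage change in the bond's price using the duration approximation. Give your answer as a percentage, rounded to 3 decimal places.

+2.400%

Duration approximation: ΔP/P ≈ -D_mod · Δy = -6 × (-0.004) = +0.024000.
As a percentage: +2.4000%.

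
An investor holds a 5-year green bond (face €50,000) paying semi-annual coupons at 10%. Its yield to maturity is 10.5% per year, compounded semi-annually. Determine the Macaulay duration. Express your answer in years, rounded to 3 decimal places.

4.043 years

Periodic yield y = 0.0525. Discount each cash flow and weight by its period:
  t   CF        PV=CF/(1+0.0525)^t    t·PV
  1     2,500.00     2,375.2969     2,375.2969
  2     2,500.00     2,256.8142     4,513.6283
  3     2,500.00     2,144.2415     6,432.7245
  4     2,500.00     2,037.2841     8,149.1363
  5     2,500.00     1,935.6618     9,678.3091
  6     2,500.00     1,839.1086    11,034.6518
  7     2,500.00     1,747.3716    12,231.6013
  8     2,500.00     1,660.2106    13,281.6845
  9     2,500.00     1,577.3972    14,196.5749
  10   52,500.00    31,473.0084   314,730.0845
  Σ                 49,046.3949   396,623.6921
Price P = Σ PV = 49,046.3949.
Macaulay duration = Σ(t·PV) / P = 396,623.6921 / 49,046.3949 = 8.08670 half-year periods.
In years: 8.08670 / 2 = 4.04335 years.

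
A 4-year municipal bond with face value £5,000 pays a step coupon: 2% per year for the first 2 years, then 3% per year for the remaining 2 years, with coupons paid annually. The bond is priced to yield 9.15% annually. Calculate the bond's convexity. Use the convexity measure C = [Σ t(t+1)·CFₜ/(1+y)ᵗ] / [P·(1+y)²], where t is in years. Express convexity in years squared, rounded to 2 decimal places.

15.98

With y = 0.0915:
  t   CF        PV=CF/(1+0.0915)^t    t·PV        t(t+1)·PV
  1       100.00        91.6170        91.6170         183.2341
  2       100.00        83.9368       167.8736         503.6209
  3       150.00       115.3506       346.0519       1,384.2078
  4     5,150.00     3,628.3759    14,513.5034      72,567.5172
  Σ                  3,919.2804    15,119.0461      74,638.5800
P = 3,919.2804.
Convexity = Σ t(t+1)·PV / [P·(1+y)²] = 74,638.5800 / (3,919.2804 × 1.191372) = 15.98489.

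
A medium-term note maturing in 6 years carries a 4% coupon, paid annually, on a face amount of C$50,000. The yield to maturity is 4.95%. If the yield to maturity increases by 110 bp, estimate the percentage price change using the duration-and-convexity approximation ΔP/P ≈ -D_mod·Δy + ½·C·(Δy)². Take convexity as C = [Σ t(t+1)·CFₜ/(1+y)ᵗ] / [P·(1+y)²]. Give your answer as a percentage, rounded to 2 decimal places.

With y = 0.0495:
  t   CF        PV=CF/(1+0.0495)^t    t·PV        t(t+1)·PV
  1     2,000.00     1,905.6694     1,905.6694       3,811.3387
  2     2,000.00     1,815.7879     3,631.5757      10,894.7272
  3     2,000.00     1,730.1457     5,190.4370      20,761.7479
  4     2,000.00     1,648.5428     6,594.1712      32,970.8558
  5     2,000.00     1,570.7887     7,853.9437      47,123.6624
  6    52,000.00    38,914.2519   233,485.5115   1,634,398.5808
  Σ                 47,585.1863   258,661.3085   1,749,960.9128
P = 47,585.1863; D_Mac = 5.43575 yrs; D_mod = 5.17937 yrs; C = 33.38810.
Duration effect: -5.17937 × (+0.011) = -0.056973
Convexity effect: 0.5 × 33.38810 × (0.011)² = +0.0020200
ΔP/P ≈ -0.056973 + 0.0020200 = -0.054953 = -5.4953%.

-5.50%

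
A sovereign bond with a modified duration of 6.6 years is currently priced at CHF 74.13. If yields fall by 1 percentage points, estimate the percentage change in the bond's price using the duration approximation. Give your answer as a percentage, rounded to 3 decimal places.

+6.600%

Duration approximation: ΔP/P ≈ -D_mod · Δy = -6.6 × (-0.01) = +0.066000.
As a percentage: +6.6000%.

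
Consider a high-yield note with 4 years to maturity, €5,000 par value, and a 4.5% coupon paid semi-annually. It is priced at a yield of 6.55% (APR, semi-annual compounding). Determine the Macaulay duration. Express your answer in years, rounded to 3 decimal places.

3.692 years

Periodic yield y = 0.03275. Discount each cash flow and weight by its period:
  t   CF        PV=CF/(1+0.03275)^t    t·PV
  1       112.50       108.9325       108.9325
  2       112.50       105.4781       210.9561
  3       112.50       102.1332       306.3996
  4       112.50        98.8944       395.5776
  5       112.50        95.7583       478.7916
  6       112.50        92.7217       556.3301
  7       112.50        89.7813       628.4694
  8     5,112.50     3,950.6785    31,605.4282
  Σ                  4,644.3780    34,290.8850
Price P = Σ PV = 4,644.3780.
Macaulay duration = Σ(t·PV) / P = 34,290.8850 / 4,644.3780 = 7.38331 half-year periods.
In years: 7.38331 / 2 = 3.69166 years.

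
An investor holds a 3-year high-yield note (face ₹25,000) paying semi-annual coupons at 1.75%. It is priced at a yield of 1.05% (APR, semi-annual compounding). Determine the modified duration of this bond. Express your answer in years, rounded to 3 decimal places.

Periodic yield y = 0.00525. First find Macaulay duration:
  t   CF        PV=CF/(1+0.00525)^t    t·PV
  1       218.75       217.6076       217.6076
  2       218.75       216.4711       432.9422
  3       218.75       215.3405       646.0216
  4       218.75       214.2159       856.8637
  5       218.75       213.0972     1,065.4858
  6    25,218.75    24,438.7543   146,632.5260
  Σ                 25,515.4866   149,851.4468
P = 25,515.4866; Macaulay duration = 149,851.4468 / 25,515.4866 = 5.87296 half-year periods = 2.93648 years.
Modified duration = D_Mac / (1 + y) = 2.93648 / 1.00525 = 2.92114 years.

2.921 years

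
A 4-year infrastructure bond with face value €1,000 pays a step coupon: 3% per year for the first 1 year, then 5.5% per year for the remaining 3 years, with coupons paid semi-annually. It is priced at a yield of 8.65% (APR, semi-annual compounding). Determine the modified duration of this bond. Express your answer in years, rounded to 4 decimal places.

Periodic yield y = 0.04325. First find Macaulay duration:
  t   CF        PV=CF/(1+0.04325)^t    t·PV
  1        15.00        14.3781        14.3781
  2        15.00        13.7821        27.5641
  3        27.50        24.2196        72.6589
  4        27.50        23.2156        92.8622
  5        27.50        22.2531       111.2656
  6        27.50        21.3306       127.9834
  7        27.50        20.4463       143.1238
  8     1,027.50       732.2758     5,858.2064
  Σ                    871.9011     6,448.0426
P = 871.9011; Macaulay duration = 6,448.0426 / 871.9011 = 7.39538 half-year periods = 3.69769 years.
Modified duration = D_Mac / (1 + y) = 3.69769 / 1.04325 = 3.54440 years.

3.5444 years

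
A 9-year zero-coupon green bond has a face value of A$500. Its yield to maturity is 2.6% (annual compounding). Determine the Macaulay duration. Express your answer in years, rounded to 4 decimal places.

9.0000 years

A zero-coupon bond has a single cash flow at maturity, so its Macaulay duration equals its maturity: 9 years.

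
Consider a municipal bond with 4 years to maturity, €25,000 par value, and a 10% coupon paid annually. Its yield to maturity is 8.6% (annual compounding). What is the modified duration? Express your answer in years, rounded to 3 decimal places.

3.222 years

Periodic yield y = 0.086. First find Macaulay duration:
  t   CF        PV=CF/(1+0.086)^t    t·PV
  1     2,500.00     2,302.0258     2,302.0258
  2     2,500.00     2,119.7291     4,239.4582
  3     2,500.00     1,951.8684     5,855.6052
  4    27,500.00    19,770.3061    79,081.2243
  Σ                 26,143.9293    91,478.3134
P = 26,143.9293; Macaulay duration = 91,478.3134 / 26,143.9293 = 3.49903 years.
Modified duration = D_Mac / (1 + y) = 3.49903 / 1.086 = 3.22194 years.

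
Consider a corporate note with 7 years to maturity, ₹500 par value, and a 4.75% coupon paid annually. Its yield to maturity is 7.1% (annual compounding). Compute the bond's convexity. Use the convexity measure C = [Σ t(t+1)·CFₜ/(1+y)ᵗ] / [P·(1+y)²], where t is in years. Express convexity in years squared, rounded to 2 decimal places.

With y = 0.071:
  t   CF        PV=CF/(1+0.071)^t    t·PV        t(t+1)·PV
  1        23.75        22.1755        22.1755          44.3511
  2        23.75        20.7054        41.4109         124.2327
  3        23.75        19.3328        57.9985         231.9938
  4        23.75        18.0512        72.2047         361.0237
  5        23.75        16.8545        84.2726         505.6354
  6        23.75        15.7372        94.4231         660.9614
  7       523.75       324.0393     2,268.2754      18,146.2031
  Σ                    436.8960     2,640.7607      20,074.4012
P = 436.8960.
Convexity = Σ t(t+1)·PV / [P·(1+y)²] = 20,074.4012 / (436.8960 × 1.147041) = 40.05766.

40.06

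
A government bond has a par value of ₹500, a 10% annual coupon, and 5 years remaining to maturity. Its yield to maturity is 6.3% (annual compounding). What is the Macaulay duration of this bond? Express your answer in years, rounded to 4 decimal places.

Periodic yield y = 0.063. Discount each cash flow and weight by its year:
  t   CF        PV=CF/(1+0.063)^t    t·PV
  1        50.00        47.0367        47.0367
  2        50.00        44.2490        88.4980
  3        50.00        41.6265       124.8796
  4        50.00        39.1595       156.6379
  5       550.00       405.2251     2,026.1256
  Σ                    577.2968     2,443.1778
Price P = Σ PV = 577.2968.
Macaulay duration = Σ(t·PV) / P = 2,443.1778 / 577.2968 = 4.23210 years.

4.2321 years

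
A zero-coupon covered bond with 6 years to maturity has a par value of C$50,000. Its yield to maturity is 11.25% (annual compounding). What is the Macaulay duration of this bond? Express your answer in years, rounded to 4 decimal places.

6.0000 years

A zero-coupon bond has a single cash flow at maturity, so its Macaulay duration equals its maturity: 6 years.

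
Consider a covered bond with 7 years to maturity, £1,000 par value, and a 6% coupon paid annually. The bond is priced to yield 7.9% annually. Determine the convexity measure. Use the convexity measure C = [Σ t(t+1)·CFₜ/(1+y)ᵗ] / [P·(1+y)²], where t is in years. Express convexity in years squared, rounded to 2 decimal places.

37.73

With y = 0.079:
  t   CF        PV=CF/(1+0.079)^t    t·PV        t(t+1)·PV
  1        60.00        55.6070        55.6070         111.2141
  2        60.00        51.5357       103.0714         309.2143
  3        60.00        47.7625       143.2875         573.1498
  4        60.00        44.2655       177.0620         885.3102
  5        60.00        41.0246       205.1228       1,230.7371
  6        60.00        38.0209       228.1255       1,596.8785
  7     1,060.00       622.5235     4,357.6645      34,861.3162
  Σ                    900.7397     5,269.9408      39,567.8202
P = 900.7397.
Convexity = Σ t(t+1)·PV / [P·(1+y)²] = 39,567.8202 / (900.7397 × 1.164241) = 37.73114.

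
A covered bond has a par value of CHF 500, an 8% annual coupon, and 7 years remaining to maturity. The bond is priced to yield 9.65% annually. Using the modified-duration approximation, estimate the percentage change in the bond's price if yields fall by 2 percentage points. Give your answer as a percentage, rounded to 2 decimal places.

Periodic yield y = 0.0965. Modified duration first:
  t   CF        PV=CF/(1+0.0965)^t    t·PV
  1        40.00        36.4797        36.4797
  2        40.00        33.2692        66.5385
  3        40.00        30.3413        91.0239
  4        40.00        27.6710       110.6842
  5        40.00        25.2358       126.1789
  6        40.00        23.0149       138.0891
  7       540.00       283.3566     1,983.4961
  Σ                    459.3685     2,552.4903
P = 459.3685; D_Mac = 5.55652 yrs; D_mod = 5.55652/(1+0.0965) = 5.06751 yrs.
ΔP/P ≈ -D_mod · Δy = -5.06751 × (-0.02) = +0.101350 = +10.1350%.

+10.14%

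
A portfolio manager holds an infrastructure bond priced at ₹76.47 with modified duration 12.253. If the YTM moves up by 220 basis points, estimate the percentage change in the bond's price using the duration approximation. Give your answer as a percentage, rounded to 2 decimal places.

-26.96%

Duration approximation: ΔP/P ≈ -D_mod · Δy = -12.253 × (+0.022) = -0.269566.
As a percentage: -26.9566%.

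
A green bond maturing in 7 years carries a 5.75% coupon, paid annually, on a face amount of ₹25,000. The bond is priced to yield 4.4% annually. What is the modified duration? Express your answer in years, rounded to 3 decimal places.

Periodic yield y = 0.044. First find Macaulay duration:
  t   CF        PV=CF/(1+0.044)^t    t·PV
  1     1,437.50     1,376.9157     1,376.9157
  2     1,437.50     1,318.8848     2,637.7696
  3     1,437.50     1,263.2996     3,789.8988
  4     1,437.50     1,210.0571     4,840.2283
  5     1,437.50     1,159.0585     5,795.2926
  6     1,437.50     1,110.2093     6,661.2558
  7    26,437.50    19,557.6601   136,903.6207
  Σ                 26,996.0851   162,004.9814
P = 26,996.0851; Macaulay duration = 162,004.9814 / 26,996.0851 = 6.00105 years.
Modified duration = D_Mac / (1 + y) = 6.00105 / 1.044 = 5.74814 years.

5.748 years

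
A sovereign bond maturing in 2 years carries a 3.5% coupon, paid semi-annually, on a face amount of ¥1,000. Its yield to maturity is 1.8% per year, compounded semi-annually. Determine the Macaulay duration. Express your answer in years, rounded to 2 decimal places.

1.95 years

Periodic yield y = 0.009. Discount each cash flow and weight by its period:
  t   CF        PV=CF/(1+0.009)^t    t·PV
  1        17.50        17.3439        17.3439
  2        17.50        17.1892        34.3784
  3        17.50        17.0359        51.1076
  4     1,017.50       981.6796     3,926.7183
  Σ                  1,033.2486     4,029.5482
Price P = Σ PV = 1,033.2486.
Macaulay duration = Σ(t·PV) / P = 4,029.5482 / 1,033.2486 = 3.89988 half-year periods.
In years: 3.89988 / 2 = 1.94994 years.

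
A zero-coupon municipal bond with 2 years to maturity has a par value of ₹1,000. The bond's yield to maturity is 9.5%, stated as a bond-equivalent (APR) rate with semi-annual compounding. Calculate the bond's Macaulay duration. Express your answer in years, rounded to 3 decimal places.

2.000 years

A zero-coupon bond has a single cash flow at maturity, so its Macaulay duration equals its maturity: 2 years.
(Equivalently: 4 semi-annual periods ÷ 2 = 2 years.)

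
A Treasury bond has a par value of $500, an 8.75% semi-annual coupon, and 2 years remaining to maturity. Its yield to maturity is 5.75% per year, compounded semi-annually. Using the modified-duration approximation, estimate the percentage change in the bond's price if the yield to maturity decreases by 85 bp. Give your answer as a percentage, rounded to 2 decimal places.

+1.55%

Periodic yield y = 0.02875. Modified duration first:
  t   CF        PV=CF/(1+0.02875)^t    t·PV
  1       21.875        21.2637        21.2637
  2       21.875        20.6694        41.3388
  3       21.875        20.0918        60.2754
  4      521.875       465.9369     1,863.7476
  Σ                    527.9618     1,986.6254
P = 527.9618; D_Mac = 3.76282 half-year periods = 1.88141 yrs; D_mod = 1.88141/(1+0.02875) = 1.82883 yrs.
ΔP/P ≈ -D_mod · Δy = -1.82883 × (-0.0085) = +0.015545 = +1.5545%.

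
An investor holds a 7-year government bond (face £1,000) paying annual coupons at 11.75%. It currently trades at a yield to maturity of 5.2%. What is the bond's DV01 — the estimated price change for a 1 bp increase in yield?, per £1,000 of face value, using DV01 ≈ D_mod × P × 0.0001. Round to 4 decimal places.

£0.7103

Periodic yield y = 0.052.
  t   CF        PV=CF/(1+0.052)^t    t·PV
  1       117.50       111.6920       111.6920
  2       117.50       106.1711       212.3422
  3       117.50       100.9231       302.7693
  4       117.50        95.9345       383.7381
  5       117.50        91.1925       455.9625
  6       117.50        86.6849       520.1094
  7     1,117.50       783.6775     5,485.7422
  Σ                  1,376.2756     7,472.3558
P = 1,376.2756; D_Mac = 5.42940 yrs; D_mod = 5.16103 yrs.
DV01 ≈ 5.16103 × 1,376.2756 × 0.0001 = 0.710300.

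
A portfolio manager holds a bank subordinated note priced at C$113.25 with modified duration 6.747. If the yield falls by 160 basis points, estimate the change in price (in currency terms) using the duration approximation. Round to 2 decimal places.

Duration approximation: ΔP/P ≈ -D_mod · Δy = -6.747 × (-0.016) = +0.107952.
ΔP ≈ 113.25 × (+0.107952) = +12.225564.

+C$12.23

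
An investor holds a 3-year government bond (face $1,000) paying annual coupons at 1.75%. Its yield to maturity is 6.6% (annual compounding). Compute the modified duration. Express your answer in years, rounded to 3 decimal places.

Periodic yield y = 0.066. First find Macaulay duration:
  t   CF        PV=CF/(1+0.066)^t    t·PV
  1        17.50        16.4165        16.4165
  2        17.50        15.4001        30.8002
  3     1,017.50       839.9681     2,519.9044
  Σ                    871.7847     2,567.1211
P = 871.7847; Macaulay duration = 2,567.1211 / 871.7847 = 2.94467 years.
Modified duration = D_Mac / (1 + y) = 2.94467 / 1.066 = 2.76236 years.

2.762 years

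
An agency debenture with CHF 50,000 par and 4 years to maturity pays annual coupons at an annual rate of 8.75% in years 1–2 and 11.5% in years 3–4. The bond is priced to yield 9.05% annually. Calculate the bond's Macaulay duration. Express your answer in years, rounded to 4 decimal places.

3.5378 years

Periodic yield y = 0.0905. Discount each cash flow and weight by its year:
  t   CF        PV=CF/(1+0.0905)^t    t·PV
  1     4,375.00     4,011.9211     4,011.9211
  2     4,375.00     3,678.9740     7,357.9480
  3     5,750.00     4,433.9504    13,301.8513
  4    55,750.00    39,422.3212   157,689.2848
  Σ                 51,547.1668   182,361.0052
Price P = Σ PV = 51,547.1668.
Macaulay duration = Σ(t·PV) / P = 182,361.0052 / 51,547.1668 = 3.53775 years.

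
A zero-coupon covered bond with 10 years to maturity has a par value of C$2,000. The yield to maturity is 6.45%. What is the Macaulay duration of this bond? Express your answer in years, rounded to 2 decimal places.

10.00 years

A zero-coupon bond has a single cash flow at maturity, so its Macaulay duration equals its maturity: 10 years.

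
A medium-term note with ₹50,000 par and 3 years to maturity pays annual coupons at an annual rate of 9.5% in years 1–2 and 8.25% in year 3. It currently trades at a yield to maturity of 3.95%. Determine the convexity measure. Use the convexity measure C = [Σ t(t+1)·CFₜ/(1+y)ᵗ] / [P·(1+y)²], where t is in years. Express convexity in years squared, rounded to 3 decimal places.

9.938

With y = 0.0395:
  t   CF        PV=CF/(1+0.0395)^t    t·PV        t(t+1)·PV
  1     4,750.00     4,569.5046     4,569.5046       9,139.0091
  2     4,750.00     4,395.8678     8,791.7356      26,375.2068
  3    54,125.00    48,186.3941   144,559.1823     578,236.7293
  Σ                 57,151.7665   157,920.4225     613,750.9452
P = 57,151.7665.
Convexity = Σ t(t+1)·PV / [P·(1+y)²] = 613,750.9452 / (57,151.7665 × 1.080560) = 9.93833.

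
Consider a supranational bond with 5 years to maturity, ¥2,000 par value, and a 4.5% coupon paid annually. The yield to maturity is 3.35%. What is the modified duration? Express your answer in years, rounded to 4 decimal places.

4.4503 years

Periodic yield y = 0.0335. First find Macaulay duration:
  t   CF        PV=CF/(1+0.0335)^t    t·PV
  1        90.00        87.0827        87.0827
  2        90.00        84.2600       168.5200
  3        90.00        81.5288       244.5864
  4        90.00        78.8861       315.5445
  5     2,090.00     1,772.5312     8,862.6559
  Σ                  2,104.2888     9,678.3895
P = 2,104.2888; Macaulay duration = 9,678.3895 / 2,104.2888 = 4.59936 years.
Modified duration = D_Mac / (1 + y) = 4.59936 / 1.0335 = 4.45028 years.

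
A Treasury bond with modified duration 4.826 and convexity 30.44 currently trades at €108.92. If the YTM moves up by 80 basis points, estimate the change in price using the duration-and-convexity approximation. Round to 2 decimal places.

-€4.10

Duration effect: -D_mod·Δy = -4.826 × (+0.008) = -0.038608
Convexity effect: ½·C·(Δy)² = 0.5 × 30.44 × (0.008)² = +0.00097408
ΔP/P ≈ -0.038608 + 0.00097408 = -0.03763392
ΔP ≈ 108.92 × (-0.03763392) = -4.0990865664.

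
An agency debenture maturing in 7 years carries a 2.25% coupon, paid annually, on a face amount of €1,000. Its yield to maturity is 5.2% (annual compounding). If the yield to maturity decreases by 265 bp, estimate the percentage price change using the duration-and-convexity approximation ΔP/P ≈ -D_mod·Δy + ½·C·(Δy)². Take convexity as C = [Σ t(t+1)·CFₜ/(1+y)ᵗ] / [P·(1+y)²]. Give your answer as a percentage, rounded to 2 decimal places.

+17.99%

With y = 0.052:
  t   CF        PV=CF/(1+0.052)^t    t·PV        t(t+1)·PV
  1        22.50        21.3878        21.3878          42.7757
  2        22.50        20.3306        40.6613         121.9838
  3        22.50        19.3257        57.9771         231.9084
  4        22.50        18.3704        73.4818         367.4088
  5        22.50        17.4624        87.3120         523.8719
  6        22.50        16.5992        99.5954         697.1679
  7     1,022.50       717.0561     5,019.3927      40,155.1419
  Σ                    830.5324     5,399.8081      42,140.2584
P = 830.5324; D_Mac = 6.50162 yrs; D_mod = 6.18025 yrs; C = 45.84681.
Duration effect: -6.18025 × (-0.0265) = +0.163777
Convexity effect: 0.5 × 45.84681 × (-0.0265)² = +0.0160980
ΔP/P ≈ +0.163777 + 0.0160980 = +0.179875 = +17.9875%.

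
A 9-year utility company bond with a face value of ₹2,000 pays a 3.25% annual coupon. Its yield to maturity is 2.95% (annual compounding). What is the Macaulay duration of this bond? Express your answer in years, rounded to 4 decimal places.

7.9607 years

Periodic yield y = 0.0295. Discount each cash flow and weight by its year:
  t   CF        PV=CF/(1+0.0295)^t    t·PV
  1        65.00        63.1374        63.1374
  2        65.00        61.3283       122.6565
  3        65.00        59.5709       178.7128
  4        65.00        57.8639       231.4557
  5        65.00        56.2059       281.0293
  6        65.00        54.5953       327.5718
  7        65.00        53.0309       371.2162
  8        65.00        51.5113       412.0904
  9     2,065.00     1,589.5819    14,306.2367
  Σ                  2,046.8258    16,294.1069
Price P = Σ PV = 2,046.8258.
Macaulay duration = Σ(t·PV) / P = 16,294.1069 / 2,046.8258 = 7.96067 years.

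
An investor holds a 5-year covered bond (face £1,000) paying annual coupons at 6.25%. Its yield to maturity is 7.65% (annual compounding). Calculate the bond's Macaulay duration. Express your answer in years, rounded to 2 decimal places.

4.43 years

Periodic yield y = 0.0765. Discount each cash flow and weight by its year:
  t   CF        PV=CF/(1+0.0765)^t    t·PV
  1        62.50        58.0585        58.0585
  2        62.50        53.9327       107.8653
  3        62.50        50.1000       150.3001
  4        62.50        46.5397       186.1589
  5     1,062.50       734.9516     3,674.7582
  Σ                    943.5826     4,177.1411
Price P = Σ PV = 943.5826.
Macaulay duration = Σ(t·PV) / P = 4,177.1411 / 943.5826 = 4.42690 years.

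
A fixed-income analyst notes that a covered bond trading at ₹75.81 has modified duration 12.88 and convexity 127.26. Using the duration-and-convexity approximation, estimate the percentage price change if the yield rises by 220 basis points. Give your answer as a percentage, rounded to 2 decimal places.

Duration effect: -D_mod·Δy = -12.88 × (+0.022) = -0.283360
Convexity effect: ½·C·(Δy)² = 0.5 × 127.26 × (0.022)² = +0.03079692
ΔP/P ≈ -0.283360 + 0.03079692 = -0.25256308
= -25.256308%.

-25.26%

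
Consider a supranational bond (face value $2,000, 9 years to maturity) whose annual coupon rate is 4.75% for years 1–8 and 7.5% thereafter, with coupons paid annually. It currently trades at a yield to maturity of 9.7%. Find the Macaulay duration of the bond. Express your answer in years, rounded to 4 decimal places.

7.2358 years

Periodic yield y = 0.097. Discount each cash flow and weight by its year:
  t   CF        PV=CF/(1+0.097)^t    t·PV
  1        95.00        86.5998        86.5998
  2        95.00        78.9424       157.8848
  3        95.00        71.9621       215.8862
  4        95.00        65.5990       262.3959
  5        95.00        59.7985       298.9926
  6        95.00        54.5110       327.0658
  7        95.00        49.6909       347.8366
  8        95.00        45.2971       362.3770
  9     2,150.00       934.4989     8,410.4904
  Σ                  1,446.8998    10,469.5292
Price P = Σ PV = 1,446.8998.
Macaulay duration = Σ(t·PV) / P = 10,469.5292 / 1,446.8998 = 7.23584 years.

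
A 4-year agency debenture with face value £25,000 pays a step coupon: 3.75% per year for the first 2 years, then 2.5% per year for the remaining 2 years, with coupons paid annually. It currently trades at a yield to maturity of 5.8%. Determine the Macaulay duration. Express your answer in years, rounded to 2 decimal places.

Periodic yield y = 0.058. Discount each cash flow and weight by its year:
  t   CF        PV=CF/(1+0.058)^t    t·PV
  1       937.50       886.1059       886.1059
  2       937.50       837.5292     1,675.0583
  3       625.00       527.7436     1,583.2309
  4    25,625.00    20,451.3134    81,805.2535
  Σ                 22,702.6920    85,949.6486
Price P = Σ PV = 22,702.6920.
Macaulay duration = Σ(t·PV) / P = 85,949.6486 / 22,702.6920 = 3.78588 years.

3.79 years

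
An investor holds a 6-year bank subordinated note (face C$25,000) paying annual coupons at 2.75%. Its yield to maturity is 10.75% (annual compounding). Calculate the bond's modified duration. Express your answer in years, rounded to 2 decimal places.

Periodic yield y = 0.1075. First find Macaulay duration:
  t   CF        PV=CF/(1+0.1075)^t    t·PV
  1       687.50       620.7675       620.7675
  2       687.50       560.5124     1,121.0248
  3       687.50       506.1060     1,518.3180
  4       687.50       456.9806     1,827.9224
  5       687.50       412.6236     2,063.1178
  6    25,687.50    13,920.6473    83,523.8837
  Σ                 16,477.6374    90,675.0343
P = 16,477.6374; Macaulay duration = 90,675.0343 / 16,477.6374 = 5.50291 years.
Modified duration = D_Mac / (1 + y) = 5.50291 / 1.1075 = 4.96877 years.

4.97 years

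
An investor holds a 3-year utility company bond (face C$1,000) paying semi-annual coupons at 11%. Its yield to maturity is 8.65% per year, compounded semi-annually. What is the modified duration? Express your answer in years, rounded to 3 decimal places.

2.538 years

Periodic yield y = 0.04325. First find Macaulay duration:
  t   CF        PV=CF/(1+0.04325)^t    t·PV
  1        55.00        52.7199        52.7199
  2        55.00        50.5343       101.0685
  3        55.00        48.4393       145.3178
  4        55.00        46.4311       185.7245
  5        55.00        44.5062       222.5311
  6     1,055.00       818.3180     4,909.9079
  Σ                  1,060.9487     5,617.2697
P = 1,060.9487; Macaulay duration = 5,617.2697 / 1,060.9487 = 5.29457 half-year periods = 2.64729 years.
Modified duration = D_Mac / (1 + y) = 2.64729 / 1.04325 = 2.53754 years.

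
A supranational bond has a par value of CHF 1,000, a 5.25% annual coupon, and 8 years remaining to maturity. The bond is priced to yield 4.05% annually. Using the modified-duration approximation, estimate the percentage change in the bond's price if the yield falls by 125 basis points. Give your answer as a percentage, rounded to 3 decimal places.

+8.157%

Periodic yield y = 0.0405. Modified duration first:
  t   CF        PV=CF/(1+0.0405)^t    t·PV
  1        52.50        50.4565        50.4565
  2        52.50        48.4926        96.9851
  3        52.50        46.6051       139.8152
  4        52.50        44.7910       179.1641
  5        52.50        43.0476       215.2380
  6        52.50        41.3720       248.2322
  7        52.50        39.7617       278.3318
  8     1,052.50       766.0999     6,128.7995
  Σ                  1,080.6264     7,337.0223
P = 1,080.6264; D_Mac = 6.78960 yrs; D_mod = 6.78960/(1+0.0405) = 6.52533 yrs.
ΔP/P ≈ -D_mod · Δy = -6.52533 × (-0.0125) = +0.081567 = +8.1567%.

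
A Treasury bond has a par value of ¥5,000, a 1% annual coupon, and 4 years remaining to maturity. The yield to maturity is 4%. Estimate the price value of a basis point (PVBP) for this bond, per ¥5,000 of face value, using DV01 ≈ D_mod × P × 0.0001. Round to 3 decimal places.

¥1.687

Periodic yield y = 0.04.
  t   CF        PV=CF/(1+0.04)^t    t·PV
  1        50.00        48.0769        48.0769
  2        50.00        46.2278        92.4556
  3        50.00        44.4498       133.3495
  4     5,050.00     4,316.7612    17,267.0447
  Σ                  4,455.5157    17,540.9267
P = 4,455.5157; D_Mac = 3.93690 yrs; D_mod = 3.78548 yrs.
DV01 ≈ 3.78548 × 4,455.5157 × 0.0001 = 1.686628.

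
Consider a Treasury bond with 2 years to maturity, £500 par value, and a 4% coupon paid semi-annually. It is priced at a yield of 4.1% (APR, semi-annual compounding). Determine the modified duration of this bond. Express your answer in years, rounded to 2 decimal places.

Periodic yield y = 0.0205. First find Macaulay duration:
  t   CF        PV=CF/(1+0.0205)^t    t·PV
  1        10.00         9.7991         9.7991
  2        10.00         9.6023        19.2045
  3        10.00         9.4094        28.2281
  4       510.00       470.2385     1,880.9538
  Σ                    499.0492     1,938.1856
P = 499.0492; Macaulay duration = 1,938.1856 / 499.0492 = 3.88376 half-year periods = 1.94188 years.
Modified duration = D_Mac / (1 + y) = 1.94188 / 1.0205 = 1.90287 years.

1.90 years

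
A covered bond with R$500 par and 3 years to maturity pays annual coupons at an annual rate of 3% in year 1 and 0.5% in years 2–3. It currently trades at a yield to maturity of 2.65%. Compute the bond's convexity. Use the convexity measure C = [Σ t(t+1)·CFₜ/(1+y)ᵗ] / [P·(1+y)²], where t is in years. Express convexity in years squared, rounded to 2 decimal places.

11.07

With y = 0.0265:
  t   CF        PV=CF/(1+0.0265)^t    t·PV        t(t+1)·PV
  1        15.00        14.6128        14.6128          29.2255
  2         2.50         2.3726         4.7452          14.2355
  3       502.50       464.5786     1,393.7358       5,574.9433
  Σ                    481.5640     1,413.0937       5,618.4043
P = 481.5640.
Convexity = Σ t(t+1)·PV / [P·(1+y)²] = 5,618.4043 / (481.5640 × 1.053702) = 11.07238.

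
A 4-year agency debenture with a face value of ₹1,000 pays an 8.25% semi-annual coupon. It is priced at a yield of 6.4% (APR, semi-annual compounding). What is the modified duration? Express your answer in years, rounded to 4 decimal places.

Periodic yield y = 0.032. First find Macaulay duration:
  t   CF        PV=CF/(1+0.032)^t    t·PV
  1        41.25        39.9709        39.9709
  2        41.25        38.7315        77.4630
  3        41.25        37.5305       112.5916
  4        41.25        36.3668       145.4672
  5        41.25        35.2392       176.1958
  6        41.25        34.1465       204.8788
  7        41.25        33.0877       231.6136
  8     1,041.25       809.3147     6,474.5177
  Σ                  1,064.3878     7,462.6987
P = 1,064.3878; Macaulay duration = 7,462.6987 / 1,064.3878 = 7.01126 half-year periods = 3.50563 years.
Modified duration = D_Mac / (1 + y) = 3.50563 / 1.032 = 3.39693 years.

3.3969 years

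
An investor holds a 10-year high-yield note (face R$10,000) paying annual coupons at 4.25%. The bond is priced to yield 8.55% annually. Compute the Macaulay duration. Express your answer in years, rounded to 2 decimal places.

Periodic yield y = 0.0855. Discount each cash flow and weight by its year:
  t   CF        PV=CF/(1+0.0855)^t    t·PV
  1       425.00       391.5246       391.5246
  2       425.00       360.6860       721.3720
  3       425.00       332.2764       996.8291
  4       425.00       306.1044     1,224.4177
  5       425.00       281.9940     1,409.9698
  6       425.00       259.7825     1,558.6953
  7       425.00       239.3206     1,675.2444
  8       425.00       220.4704     1,763.7633
  9       425.00       203.1049     1,827.9444
  10   10,425.00     4,589.6312    45,896.3116
  Σ                  7,184.8951    57,466.0722
Price P = Σ PV = 7,184.8951.
Macaulay duration = Σ(t·PV) / P = 57,466.0722 / 7,184.8951 = 7.99818 years.

8.00 years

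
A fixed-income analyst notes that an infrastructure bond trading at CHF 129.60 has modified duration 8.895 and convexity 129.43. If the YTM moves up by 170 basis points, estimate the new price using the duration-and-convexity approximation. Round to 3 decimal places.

CHF 112.426

Duration effect: -D_mod·Δy = -8.895 × (+0.017) = -0.151215
Convexity effect: ½·C·(Δy)² = 0.5 × 129.43 × (0.017)² = +0.018702635
ΔP/P ≈ -0.151215 + 0.018702635 = -0.132512365
New price ≈ 129.60 × (1 - 0.132512365) = 112.426397496.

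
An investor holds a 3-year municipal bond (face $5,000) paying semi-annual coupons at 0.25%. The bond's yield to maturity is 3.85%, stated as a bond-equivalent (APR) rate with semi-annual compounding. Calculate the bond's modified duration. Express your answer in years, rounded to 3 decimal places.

2.934 years

Periodic yield y = 0.01925. First find Macaulay duration:
  t   CF        PV=CF/(1+0.01925)^t    t·PV
  1         6.25         6.1320         6.1320
  2         6.25         6.0161        12.0323
  3         6.25         5.9025        17.7076
  4         6.25         5.7910        23.1642
  5         6.25         5.6817        28.4084
  6     5,006.25     4,465.0694    26,790.4164
  Σ                  4,494.5927    26,877.8608
P = 4,494.5927; Macaulay duration = 26,877.8608 / 4,494.5927 = 5.98004 half-year periods = 2.99002 years.
Modified duration = D_Mac / (1 + y) = 2.99002 / 1.01925 = 2.93355 years.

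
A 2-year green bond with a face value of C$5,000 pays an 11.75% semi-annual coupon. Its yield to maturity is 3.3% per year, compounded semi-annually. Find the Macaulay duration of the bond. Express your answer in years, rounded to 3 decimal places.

1.852 years

Periodic yield y = 0.0165. Discount each cash flow and weight by its period:
  t   CF        PV=CF/(1+0.0165)^t    t·PV
  1       293.75       288.9818       288.9818
  2       293.75       284.2910       568.5820
  3       293.75       279.6763       839.0290
  4     5,293.75     4,958.3125    19,833.2500
  Σ                  5,811.2616    21,529.8429
Price P = Σ PV = 5,811.2616.
Macaulay duration = Σ(t·PV) / P = 21,529.8429 / 5,811.2616 = 3.70485 half-year periods.
In years: 3.70485 / 2 = 1.85242 years.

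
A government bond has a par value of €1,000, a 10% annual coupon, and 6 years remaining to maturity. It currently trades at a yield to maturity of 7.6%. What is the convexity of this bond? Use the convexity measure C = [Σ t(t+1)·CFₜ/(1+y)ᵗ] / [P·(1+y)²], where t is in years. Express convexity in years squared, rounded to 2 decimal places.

With y = 0.076:
  t   CF        PV=CF/(1+0.076)^t    t·PV        t(t+1)·PV
  1       100.00        92.9368        92.9368         185.8736
  2       100.00        86.3725       172.7450         518.2350
  3       100.00        80.2718       240.8155         963.2620
  4       100.00        74.6021       298.4083       1,492.0415
  5       100.00        69.3328       346.6639       2,079.9835
  6     1,100.00       708.7924     4,252.7544      29,769.2811
  Σ                  1,112.3084     5,404.3240      35,008.6768
P = 1,112.3084.
Convexity = Σ t(t+1)·PV / [P·(1+y)²] = 35,008.6768 / (1,112.3084 × 1.157776) = 27.18479.

27.18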